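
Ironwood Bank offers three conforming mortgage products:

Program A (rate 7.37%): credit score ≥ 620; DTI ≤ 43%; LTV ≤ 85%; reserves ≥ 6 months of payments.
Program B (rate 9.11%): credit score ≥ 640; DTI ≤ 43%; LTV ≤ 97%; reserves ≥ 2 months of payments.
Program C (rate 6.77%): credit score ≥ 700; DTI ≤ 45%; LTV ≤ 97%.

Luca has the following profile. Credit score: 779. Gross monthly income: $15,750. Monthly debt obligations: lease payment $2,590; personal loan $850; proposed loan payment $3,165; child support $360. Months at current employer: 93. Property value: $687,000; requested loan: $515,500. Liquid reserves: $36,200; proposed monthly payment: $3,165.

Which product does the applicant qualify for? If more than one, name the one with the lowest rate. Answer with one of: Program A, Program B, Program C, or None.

Total debts = (2,590 + 850 + 3,165 + 360) = 6,965; DTI = 6,965/15,750 = 44.2%.
LTV = 515,500/687,000 = 75%.
Reserves = 36,200/3,165 = 11.4 months.
Program A: score 779 ≥ 620; DTI 44.2% > 43%; LTV 75% ≤ 85%; reserves 11.4 ≥ 6 mo → does not qualify.
Program B: score 779 ≥ 640; DTI 44.2% > 43%; LTV 75% ≤ 97%; reserves 11.4 ≥ 2 mo → does not qualify.
Program C: score 779 ≥ 700; DTI 44.2% ≤ 45%; LTV 75% ≤ 97% → qualifies.

Program C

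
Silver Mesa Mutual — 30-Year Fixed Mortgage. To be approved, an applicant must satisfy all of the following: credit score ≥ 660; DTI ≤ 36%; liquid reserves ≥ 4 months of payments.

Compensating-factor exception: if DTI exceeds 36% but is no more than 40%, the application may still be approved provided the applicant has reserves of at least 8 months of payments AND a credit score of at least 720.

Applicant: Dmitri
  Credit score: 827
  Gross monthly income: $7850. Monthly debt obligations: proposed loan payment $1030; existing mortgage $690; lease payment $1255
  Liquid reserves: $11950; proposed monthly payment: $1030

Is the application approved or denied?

Credit score 827 ≥ 660 (meets base)
Total debts = (1,030 + 690 + 1,255) = 2,975. DTI: 2,975 ÷ 7,850 = 37.9%, over the 36% base limit.
Reserves: 11,950 ÷ 1,030 = 11.6 months (meets 4-month minimum)
DTI 37.9% is within the 36%–40% exception band; checking compensating factors.
Override check — reserves: 11.6 mo (ok); score: 827 (ok).
Both override conditions satisfied; DTI exception granted.

Approved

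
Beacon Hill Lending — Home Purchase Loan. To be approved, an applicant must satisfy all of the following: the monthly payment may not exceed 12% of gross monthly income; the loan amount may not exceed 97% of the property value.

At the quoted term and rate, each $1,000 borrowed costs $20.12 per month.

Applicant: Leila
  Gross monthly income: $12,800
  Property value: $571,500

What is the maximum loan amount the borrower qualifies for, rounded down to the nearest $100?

Payment cap: 12% × $12,800 = $1,536/month.
At $20.12 per $1,000, that supports 1,536/20.12 × 1,000 ≈ $76,341 → $76,300.
LTV cap: 97% × $571,500 = $554,355 → $554,300.
Binding constraint: payment-to-income.

$76,300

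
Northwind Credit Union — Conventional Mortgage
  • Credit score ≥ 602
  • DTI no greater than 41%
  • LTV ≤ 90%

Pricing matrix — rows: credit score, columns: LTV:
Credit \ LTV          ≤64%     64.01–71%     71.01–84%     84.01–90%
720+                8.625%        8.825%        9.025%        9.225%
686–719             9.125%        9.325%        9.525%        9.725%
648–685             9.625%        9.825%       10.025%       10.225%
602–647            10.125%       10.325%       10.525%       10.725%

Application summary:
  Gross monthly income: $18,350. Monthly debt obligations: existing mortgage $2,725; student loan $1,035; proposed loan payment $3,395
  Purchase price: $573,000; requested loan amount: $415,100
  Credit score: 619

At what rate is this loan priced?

Credit score 619 ≥ 602; Total monthly debts = (2,725 + 1,035 + 3,395) = 7,155. DTI: 7,155 ÷ 18,350 = 39%, within the 41% cap
Loan-to-value = 415,100/573,000 = 72.4% — pass (90% max)
Credit 619 → row 602–647; LTV 72.4% → column 71.01–84%. Grid cell → 10.525%.

10.525%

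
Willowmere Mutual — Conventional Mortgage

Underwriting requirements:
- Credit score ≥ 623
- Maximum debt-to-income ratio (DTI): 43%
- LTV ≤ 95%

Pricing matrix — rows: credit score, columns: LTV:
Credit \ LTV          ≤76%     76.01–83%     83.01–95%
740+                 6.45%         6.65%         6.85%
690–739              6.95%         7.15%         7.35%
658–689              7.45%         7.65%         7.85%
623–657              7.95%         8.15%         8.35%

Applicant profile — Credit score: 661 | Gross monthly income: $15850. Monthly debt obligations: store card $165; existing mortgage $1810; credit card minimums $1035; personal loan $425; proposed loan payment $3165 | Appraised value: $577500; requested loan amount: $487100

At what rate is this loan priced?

Credit score 661 ≥ 623; Total monthly debts = (165 + 1,810 + 1,035 + 425 + 3,165) = 6,600. Debt-to-income = 6,600/15,850 = 41.6% — meets 43% limit
Loan-to-value = 487,100/577,500 = 84.3% — pass (95% max)
Row: 661 falls in 658–689. Column: 84.3% falls in 83.01–95%. Rate = 7.85%.

7.85%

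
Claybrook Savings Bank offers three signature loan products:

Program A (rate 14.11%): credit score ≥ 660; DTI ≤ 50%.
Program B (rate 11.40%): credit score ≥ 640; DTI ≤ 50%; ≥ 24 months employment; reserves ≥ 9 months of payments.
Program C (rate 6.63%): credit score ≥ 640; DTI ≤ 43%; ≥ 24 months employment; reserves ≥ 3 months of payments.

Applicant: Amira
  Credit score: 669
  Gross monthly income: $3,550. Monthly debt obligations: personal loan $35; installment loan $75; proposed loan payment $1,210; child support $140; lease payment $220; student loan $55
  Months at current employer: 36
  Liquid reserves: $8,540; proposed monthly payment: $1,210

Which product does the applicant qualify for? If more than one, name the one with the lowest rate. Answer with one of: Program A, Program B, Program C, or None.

Total debts = (35 + 75 + 1,210 + 140 + 220 + 55) = 1,735; DTI = 1,735/3,550 = 48.9%.
Reserves = 8,540/1,210 = 7.1 months.
Program A: score 669 ≥ 660; DTI 48.9% ≤ 50% → qualifies.
Program B: score 669 ≥ 640; DTI 48.9% ≤ 50%; employment 36 ≥ 24 mo; reserves 7.1 < 9 mo → does not qualify.
Program C: score 669 ≥ 640; DTI 48.9% > 43%; employment 36 ≥ 24 mo; reserves 7.1 ≥ 3 mo → does not qualify.

Program A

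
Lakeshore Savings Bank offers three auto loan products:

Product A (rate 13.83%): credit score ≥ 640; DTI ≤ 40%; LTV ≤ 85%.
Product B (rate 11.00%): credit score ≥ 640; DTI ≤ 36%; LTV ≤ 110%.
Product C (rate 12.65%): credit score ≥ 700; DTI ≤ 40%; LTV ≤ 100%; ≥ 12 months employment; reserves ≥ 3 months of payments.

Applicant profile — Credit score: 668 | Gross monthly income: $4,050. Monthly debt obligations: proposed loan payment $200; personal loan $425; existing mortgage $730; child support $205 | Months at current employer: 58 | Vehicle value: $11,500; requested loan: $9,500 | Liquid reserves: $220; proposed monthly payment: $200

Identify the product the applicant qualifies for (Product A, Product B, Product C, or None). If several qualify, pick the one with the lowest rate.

Total debts = (200 + 425 + 730 + 205) = 1,560; DTI = 1,560/4,050 = 38.5%.
LTV = 9,500/11,500 = 82.6%.
Reserves = 220/200 = 1.1 months.
Product A: score 668 ≥ 640; DTI 38.5% ≤ 40%; LTV 82.6% ≤ 85% → qualifies.
Product B: score 668 ≥ 640; DTI 38.5% > 36%; LTV 82.6% ≤ 110% → does not qualify.
Product C: score 668 < 700; DTI 38.5% ≤ 40%; LTV 82.6% ≤ 100%; employment 58 ≥ 12 mo; reserves 1.1 < 3 mo → does not qualify.

Product A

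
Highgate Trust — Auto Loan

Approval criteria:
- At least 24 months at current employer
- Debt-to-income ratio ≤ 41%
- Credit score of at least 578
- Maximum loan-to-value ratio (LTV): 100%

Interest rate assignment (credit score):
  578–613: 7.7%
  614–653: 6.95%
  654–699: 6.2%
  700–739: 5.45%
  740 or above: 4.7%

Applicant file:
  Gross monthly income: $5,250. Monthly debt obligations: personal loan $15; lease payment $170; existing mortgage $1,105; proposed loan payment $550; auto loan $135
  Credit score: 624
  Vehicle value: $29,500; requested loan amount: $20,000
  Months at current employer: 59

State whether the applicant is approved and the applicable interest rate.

Approved at 6.95%

Credit score 624 ≥ 578 (meets minimum)
Employment 59 ≥ 24 months
Total monthly debts = (15 + 170 + 1,105 + 550 + 135) = 1,975. DTI = 1,975/5,250 = 37.6% ≤ 41%
LTV: 20,000 ÷ 29,500 = 67.8%, within 100% cap
All requirements met. Score 624 falls in the 614–653 tier → 6.95%.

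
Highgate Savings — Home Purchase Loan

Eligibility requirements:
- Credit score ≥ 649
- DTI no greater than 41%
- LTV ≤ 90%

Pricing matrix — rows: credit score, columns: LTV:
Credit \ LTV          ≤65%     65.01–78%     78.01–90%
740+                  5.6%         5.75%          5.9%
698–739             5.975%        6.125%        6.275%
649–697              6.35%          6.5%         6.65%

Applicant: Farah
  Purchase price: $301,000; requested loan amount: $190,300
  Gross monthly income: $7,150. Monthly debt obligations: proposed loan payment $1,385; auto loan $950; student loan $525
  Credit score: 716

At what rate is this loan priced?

5.975%

Credit score 716 ≥ 649; Total monthly debts = (1,385 + 950 + 525) = 2,860. DTI = 2,860/7,150 = 40% ≤ 41%
LTV = 190,300/301,000 = 63.2% ≤ 90%
Score 716 is in the 698–739 band; LTV 63.2% is in the ≤65% band → 5.975%.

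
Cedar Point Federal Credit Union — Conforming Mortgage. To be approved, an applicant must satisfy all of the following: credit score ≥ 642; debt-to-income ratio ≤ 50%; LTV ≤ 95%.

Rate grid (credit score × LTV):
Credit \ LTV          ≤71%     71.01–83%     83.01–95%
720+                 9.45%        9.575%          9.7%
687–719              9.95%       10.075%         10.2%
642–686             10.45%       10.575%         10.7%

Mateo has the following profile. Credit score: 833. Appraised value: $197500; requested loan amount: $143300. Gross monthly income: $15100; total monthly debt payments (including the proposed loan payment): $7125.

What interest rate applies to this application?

9.575%

Credit score 833 ≥ 642; DTI = 7,125/15,100 = 47.2% ≤ 50%
Loan-to-value = 143,300/197,500 = 72.6% — pass (95% max)
Score 833 is in the 720+ band; LTV 72.6% is in the 71.01–83% band → 9.575%.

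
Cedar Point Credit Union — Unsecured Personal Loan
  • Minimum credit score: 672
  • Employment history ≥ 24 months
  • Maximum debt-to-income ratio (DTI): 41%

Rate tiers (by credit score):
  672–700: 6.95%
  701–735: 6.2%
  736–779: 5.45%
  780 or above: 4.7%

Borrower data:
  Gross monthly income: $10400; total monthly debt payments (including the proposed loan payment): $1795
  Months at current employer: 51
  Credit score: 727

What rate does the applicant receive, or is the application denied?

Credit score 727 ≥ 672 (meets minimum)
Employment 51 ≥ 24 months
Debt-to-income = 1,795/10,400 = 17.3% — meets 41% limit
All requirements met. Score 727 falls in the 701–735 tier → 6.2%.

Approved at 6.2%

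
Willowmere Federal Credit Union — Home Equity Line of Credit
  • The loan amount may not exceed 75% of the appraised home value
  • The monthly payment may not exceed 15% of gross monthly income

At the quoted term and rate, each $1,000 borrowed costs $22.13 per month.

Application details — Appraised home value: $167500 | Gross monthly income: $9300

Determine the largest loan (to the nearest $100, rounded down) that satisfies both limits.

$63,000

Payment cap: 15% × $9,300 = $1,395/month.
At $22.13 per $1,000, that supports 1,395/22.13 × 1,000 ≈ $63,036 → $63,000.
LTV cap: 75% × $167,500 = $125,625 → $125,600.
Binding constraint: payment-to-income.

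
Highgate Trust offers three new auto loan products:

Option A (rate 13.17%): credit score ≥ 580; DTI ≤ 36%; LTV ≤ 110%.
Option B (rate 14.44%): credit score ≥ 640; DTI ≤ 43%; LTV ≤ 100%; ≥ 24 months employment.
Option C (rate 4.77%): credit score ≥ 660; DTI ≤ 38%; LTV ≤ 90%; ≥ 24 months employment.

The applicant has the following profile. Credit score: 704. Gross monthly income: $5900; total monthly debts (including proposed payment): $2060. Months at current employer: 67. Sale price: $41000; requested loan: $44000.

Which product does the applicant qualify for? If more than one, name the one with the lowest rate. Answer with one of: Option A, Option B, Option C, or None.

DTI = 2,060/5,900 = 34.9%.
LTV = 44,000/41,000 = 107.3%.
Option A: score 704 ≥ 580; DTI 34.9% ≤ 36%; LTV 107.3% ≤ 110% → qualifies.
Option B: score 704 ≥ 640; DTI 34.9% ≤ 43%; LTV 107.3% > 100%; employment 67 ≥ 24 mo → does not qualify.
Option C: score 704 ≥ 660; DTI 34.9% ≤ 38%; LTV 107.3% > 90%; employment 67 ≥ 24 mo → does not qualify.

Option A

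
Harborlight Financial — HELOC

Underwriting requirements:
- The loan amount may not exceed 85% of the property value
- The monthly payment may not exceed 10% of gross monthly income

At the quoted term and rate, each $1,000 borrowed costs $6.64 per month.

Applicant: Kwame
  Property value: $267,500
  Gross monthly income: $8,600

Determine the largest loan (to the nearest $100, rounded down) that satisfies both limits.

$129,500

Payment cap: 10% × $8,600 = $860/month.
At $6.64 per $1,000, that supports 860/6.64 × 1,000 ≈ $129,518 → $129,500.
LTV cap: 85% × $267,500 = $227,375 → $227,300.
Binding constraint: payment-to-income.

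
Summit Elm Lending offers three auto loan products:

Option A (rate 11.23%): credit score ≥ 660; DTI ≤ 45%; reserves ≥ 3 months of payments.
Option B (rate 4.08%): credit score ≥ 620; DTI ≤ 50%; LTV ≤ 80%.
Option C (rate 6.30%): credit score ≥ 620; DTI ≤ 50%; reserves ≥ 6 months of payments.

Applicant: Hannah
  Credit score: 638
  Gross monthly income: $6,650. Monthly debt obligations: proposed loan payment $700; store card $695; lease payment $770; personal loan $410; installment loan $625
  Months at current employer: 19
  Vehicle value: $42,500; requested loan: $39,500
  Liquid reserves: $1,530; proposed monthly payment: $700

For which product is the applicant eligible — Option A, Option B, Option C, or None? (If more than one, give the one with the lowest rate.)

None

Total debts = (700 + 695 + 770 + 410 + 625) = 3,200; DTI = 3,200/6,650 = 48.1%.
LTV = 39,500/42,500 = 92.9%.
Reserves = 1,530/700 = 2.2 months.
Option A: score 638 < 660; DTI 48.1% > 45%; reserves 2.2 < 3 mo → does not qualify.
Option B: score 638 ≥ 620; DTI 48.1% ≤ 50%; LTV 92.9% > 80% → does not qualify.
Option C: score 638 ≥ 620; DTI 48.1% ≤ 50%; reserves 2.2 < 6 mo → does not qualify.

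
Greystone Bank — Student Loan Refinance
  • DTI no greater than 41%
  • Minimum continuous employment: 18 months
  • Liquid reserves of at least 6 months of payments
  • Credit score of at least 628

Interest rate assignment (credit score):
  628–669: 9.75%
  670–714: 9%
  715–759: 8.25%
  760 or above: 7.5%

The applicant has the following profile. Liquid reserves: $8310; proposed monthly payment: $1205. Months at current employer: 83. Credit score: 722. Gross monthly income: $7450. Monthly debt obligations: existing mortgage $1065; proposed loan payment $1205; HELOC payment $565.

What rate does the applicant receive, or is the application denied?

Approved at 8.25%

Credit score 722 ≥ 628 (meets minimum)
Liquid reserves cover 8,310/1,205 = 6.9 months — ≥ 6 required
Employment 83 ≥ 18 months
Total monthly debts = (1,065 + 1,205 + 565) = 2,835. DTI: 2,835 ÷ 7,450 = 38.1%, within the 41% cap
All requirements met. Score 722 falls in the 715–759 tier → 8.25%.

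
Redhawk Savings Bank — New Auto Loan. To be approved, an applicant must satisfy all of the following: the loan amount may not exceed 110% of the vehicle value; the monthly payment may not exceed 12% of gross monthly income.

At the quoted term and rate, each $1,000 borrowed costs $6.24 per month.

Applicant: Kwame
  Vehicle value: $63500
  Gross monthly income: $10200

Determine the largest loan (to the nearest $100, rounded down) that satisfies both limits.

Payment cap: 12% × $10,200 = $1,224/month.
At $6.24 per $1,000, that supports 1,224/6.24 × 1,000 ≈ $196,153 → $196,100.
LTV cap: 110% × $63,500 = $69,850 → $69,800.
Binding constraint: loan-to-value.

$69,800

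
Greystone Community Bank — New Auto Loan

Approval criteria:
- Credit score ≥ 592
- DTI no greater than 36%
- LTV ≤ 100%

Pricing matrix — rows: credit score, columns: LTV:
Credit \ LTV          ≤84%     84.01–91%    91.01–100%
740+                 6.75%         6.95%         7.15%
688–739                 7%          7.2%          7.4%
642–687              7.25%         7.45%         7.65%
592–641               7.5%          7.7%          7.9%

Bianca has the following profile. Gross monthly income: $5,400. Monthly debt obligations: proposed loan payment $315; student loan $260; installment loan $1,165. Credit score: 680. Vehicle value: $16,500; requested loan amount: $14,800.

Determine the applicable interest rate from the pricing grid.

7.45%

Credit score 680 ≥ 592; Total monthly debts = (315 + 260 + 1,165) = 1,740. DTI: 1,740 ÷ 5,400 = 32.2%, within the 36% cap
Loan-to-value = 14,800/16,500 = 89.7% — pass (100% max)
Row: 680 falls in 642–687. Column: 89.7% falls in 84.01–91%. Rate = 7.45%.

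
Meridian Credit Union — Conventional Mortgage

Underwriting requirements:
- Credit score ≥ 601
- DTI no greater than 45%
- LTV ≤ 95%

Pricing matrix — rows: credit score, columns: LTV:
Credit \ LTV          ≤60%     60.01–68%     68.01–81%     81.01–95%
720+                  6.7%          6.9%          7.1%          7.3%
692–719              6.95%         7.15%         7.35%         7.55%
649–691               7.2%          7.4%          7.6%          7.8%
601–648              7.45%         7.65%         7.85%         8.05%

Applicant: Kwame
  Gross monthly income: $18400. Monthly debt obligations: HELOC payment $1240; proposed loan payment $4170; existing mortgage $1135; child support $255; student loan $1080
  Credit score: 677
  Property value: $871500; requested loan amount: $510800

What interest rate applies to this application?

7.2%

Credit score 677 ≥ 601; Total monthly debts = (1,240 + 4,170 + 1,135 + 255 + 1,080) = 7,880. Debt-to-income = 7,880/18,400 = 42.8% — meets 45% limit
Loan-to-value = 510,800/871,500 = 58.6% — pass (95% max)
Credit 677 → row 649–691; LTV 58.6% → column ≤60%. Grid cell → 7.2%.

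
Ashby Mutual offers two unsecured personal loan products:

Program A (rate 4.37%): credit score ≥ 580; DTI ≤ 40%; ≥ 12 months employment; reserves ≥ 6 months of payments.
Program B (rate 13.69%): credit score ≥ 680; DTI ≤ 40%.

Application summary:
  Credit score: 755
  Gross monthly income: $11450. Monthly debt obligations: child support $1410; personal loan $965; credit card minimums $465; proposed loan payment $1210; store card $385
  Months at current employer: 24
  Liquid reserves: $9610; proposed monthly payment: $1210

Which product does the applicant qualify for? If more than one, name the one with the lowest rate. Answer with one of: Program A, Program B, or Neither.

Program A

Total debts = (1,410 + 965 + 465 + 1,210 + 385) = 4,435; DTI = 4,435/11,450 = 38.7%.
Reserves = 9,610/1,210 = 7.9 months.
Program A: score 755 ≥ 580; DTI 38.7% ≤ 40%; employment 24 ≥ 12 mo; reserves 7.9 ≥ 6 mo → qualifies.
Program B: score 755 ≥ 680; DTI 38.7% ≤ 40% → qualifies.
Qualifying: Program A, Program B. Lowest rate is 4.37% → Program A.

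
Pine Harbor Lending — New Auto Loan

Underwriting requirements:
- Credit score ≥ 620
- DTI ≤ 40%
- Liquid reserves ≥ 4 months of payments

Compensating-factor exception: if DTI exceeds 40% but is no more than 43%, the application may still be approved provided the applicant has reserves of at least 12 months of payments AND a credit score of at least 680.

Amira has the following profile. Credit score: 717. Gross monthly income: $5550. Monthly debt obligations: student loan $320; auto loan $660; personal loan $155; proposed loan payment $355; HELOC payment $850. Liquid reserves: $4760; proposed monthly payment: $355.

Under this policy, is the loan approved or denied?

Credit score 717 ≥ 620 (meets base)
Total debts = (320 + 660 + 155 + 355 + 850) = 2,340. DTI = 2,340/5,550 = 42.2% > 40% — standard DTI limit exceeded.
Reserves = 4,760/355 = 13.4 months ≥ 4
DTI 42.2% is within the 40%–43% exception band; checking compensating factors.
Reserves 13.4 ≥ 12 months; credit score 717 ≥ 680.
Both override conditions satisfied; DTI exception granted.

Approved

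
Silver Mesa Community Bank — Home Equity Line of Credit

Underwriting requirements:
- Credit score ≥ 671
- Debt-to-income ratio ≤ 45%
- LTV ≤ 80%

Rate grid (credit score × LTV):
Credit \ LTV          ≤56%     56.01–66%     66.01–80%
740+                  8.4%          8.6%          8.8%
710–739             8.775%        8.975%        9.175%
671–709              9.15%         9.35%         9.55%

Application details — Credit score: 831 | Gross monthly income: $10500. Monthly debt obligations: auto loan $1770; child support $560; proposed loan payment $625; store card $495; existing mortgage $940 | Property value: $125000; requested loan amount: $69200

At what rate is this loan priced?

Credit score 831 ≥ 671; Total monthly debts = (1,770 + 560 + 625 + 495 + 940) = 4,390. DTI: 4,390 ÷ 10,500 = 41.8%, within the 45% cap
LTV: 69,200 ÷ 125,000 = 55.4%, within 80% cap
Score 831 is in the 740+ band; LTV 55.4% is in the ≤56% band → 8.4%.

8.4%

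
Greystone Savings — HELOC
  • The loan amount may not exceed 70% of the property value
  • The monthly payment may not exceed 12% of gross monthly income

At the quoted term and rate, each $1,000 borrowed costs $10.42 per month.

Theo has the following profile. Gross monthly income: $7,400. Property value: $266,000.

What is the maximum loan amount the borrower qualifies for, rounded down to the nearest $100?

$85,200

Payment cap: 12% × $7,400 = $888/month.
At $10.42 per $1,000, that supports 888/10.42 × 1,000 ≈ $85,220 → $85,200.
LTV cap: 70% × $266,000 = $186,200 → $186,200.
Binding constraint: payment-to-income.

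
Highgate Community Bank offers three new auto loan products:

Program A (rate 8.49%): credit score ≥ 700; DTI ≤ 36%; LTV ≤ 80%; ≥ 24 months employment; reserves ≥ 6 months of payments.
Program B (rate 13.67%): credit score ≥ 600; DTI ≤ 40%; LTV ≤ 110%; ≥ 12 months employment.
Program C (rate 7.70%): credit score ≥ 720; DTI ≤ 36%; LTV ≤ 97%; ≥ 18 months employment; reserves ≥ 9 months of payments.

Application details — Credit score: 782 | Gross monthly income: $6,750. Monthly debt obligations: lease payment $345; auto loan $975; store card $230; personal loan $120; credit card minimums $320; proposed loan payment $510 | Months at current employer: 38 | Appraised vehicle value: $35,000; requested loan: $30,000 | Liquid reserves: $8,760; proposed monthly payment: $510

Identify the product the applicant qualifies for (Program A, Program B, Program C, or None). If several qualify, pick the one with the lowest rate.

Program B

Total debts = (345 + 975 + 230 + 120 + 320 + 510) = 2,500; DTI = 2,500/6,750 = 37%.
LTV = 30,000/35,000 = 85.7%.
Reserves = 8,760/510 = 17.2 months.
Program A: score 782 ≥ 700; DTI 37% > 36%; LTV 85.7% > 80%; employment 38 ≥ 24 mo; reserves 17.2 ≥ 6 mo → does not qualify.
Program B: score 782 ≥ 600; DTI 37% ≤ 40%; LTV 85.7% ≤ 110%; employment 38 ≥ 12 mo → qualifies.
Program C: score 782 ≥ 720; DTI 37% > 36%; LTV 85.7% ≤ 97%; employment 38 ≥ 18 mo; reserves 17.2 ≥ 9 mo → does not qualify.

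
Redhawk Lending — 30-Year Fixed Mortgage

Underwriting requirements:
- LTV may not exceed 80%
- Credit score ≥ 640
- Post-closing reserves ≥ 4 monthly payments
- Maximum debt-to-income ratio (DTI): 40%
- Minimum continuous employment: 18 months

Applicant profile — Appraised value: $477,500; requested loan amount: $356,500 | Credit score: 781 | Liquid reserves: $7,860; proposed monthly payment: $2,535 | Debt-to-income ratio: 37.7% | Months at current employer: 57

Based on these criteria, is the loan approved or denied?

LTV: 356,500 ÷ 477,500 = 74.7%, within 80% cap
Credit score 781 ≥ 640 (meets)
Liquid reserves cover 7,860/2,535 = 3.1 months — < 4 required
Debt-to-income 37.7% vs 40% cap — pass
Employment 57 ≥ 18 months
Fails on reserves.

Denied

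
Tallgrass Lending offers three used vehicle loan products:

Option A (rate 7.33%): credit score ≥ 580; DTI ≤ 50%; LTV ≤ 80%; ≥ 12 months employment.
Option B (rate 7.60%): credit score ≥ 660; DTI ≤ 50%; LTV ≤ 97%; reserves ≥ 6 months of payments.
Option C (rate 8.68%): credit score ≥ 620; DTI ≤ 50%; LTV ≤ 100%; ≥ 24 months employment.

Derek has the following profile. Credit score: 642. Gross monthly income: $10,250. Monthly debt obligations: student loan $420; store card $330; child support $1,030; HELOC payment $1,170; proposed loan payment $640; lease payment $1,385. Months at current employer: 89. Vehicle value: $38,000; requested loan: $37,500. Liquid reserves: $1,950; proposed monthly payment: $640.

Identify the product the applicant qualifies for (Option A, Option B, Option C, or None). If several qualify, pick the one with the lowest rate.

Option C

Total debts = (420 + 330 + 1,030 + 1,170 + 640 + 1,385) = 4,975; DTI = 4,975/10,250 = 48.5%.
LTV = 37,500/38,000 = 98.7%.
Reserves = 1,950/640 = 3.0 months.
Option A: score 642 ≥ 580; DTI 48.5% ≤ 50%; LTV 98.7% > 80%; employment 89 ≥ 12 mo → does not qualify.
Option B: score 642 < 660; DTI 48.5% ≤ 50%; LTV 98.7% > 97%; reserves 3.0 < 6 mo → does not qualify.
Option C: score 642 ≥ 620; DTI 48.5% ≤ 50%; LTV 98.7% ≤ 100%; employment 89 ≥ 24 mo → qualifies.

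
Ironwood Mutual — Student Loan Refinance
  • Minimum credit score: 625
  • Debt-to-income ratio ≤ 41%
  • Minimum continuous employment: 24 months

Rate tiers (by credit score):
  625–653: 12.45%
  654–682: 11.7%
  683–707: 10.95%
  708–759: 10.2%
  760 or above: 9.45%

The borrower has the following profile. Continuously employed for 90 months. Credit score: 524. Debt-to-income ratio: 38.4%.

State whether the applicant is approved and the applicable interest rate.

Credit score 524 < 625 (below minimum)
Employment 90 ≥ 24 months
Debt-to-income 38.4% vs 41% cap — pass
Not all requirements met → denied.

Denied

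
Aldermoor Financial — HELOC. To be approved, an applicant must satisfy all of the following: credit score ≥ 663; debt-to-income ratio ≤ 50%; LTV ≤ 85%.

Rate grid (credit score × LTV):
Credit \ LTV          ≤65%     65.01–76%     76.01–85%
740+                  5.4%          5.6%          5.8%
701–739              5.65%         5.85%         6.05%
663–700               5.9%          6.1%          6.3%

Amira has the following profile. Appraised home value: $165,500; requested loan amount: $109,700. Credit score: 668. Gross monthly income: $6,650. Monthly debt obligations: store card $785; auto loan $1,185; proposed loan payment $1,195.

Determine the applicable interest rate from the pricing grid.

6.1%

Credit score 668 ≥ 663; Total monthly debts = (785 + 1,185 + 1,195) = 3,165. DTI: 3,165 ÷ 6,650 = 47.6%, within the 50% cap
LTV = 109,700/165,500 = 66.3% ≤ 85%
Credit 668 → row 663–700; LTV 66.3% → column 65.01–76%. Grid cell → 6.1%.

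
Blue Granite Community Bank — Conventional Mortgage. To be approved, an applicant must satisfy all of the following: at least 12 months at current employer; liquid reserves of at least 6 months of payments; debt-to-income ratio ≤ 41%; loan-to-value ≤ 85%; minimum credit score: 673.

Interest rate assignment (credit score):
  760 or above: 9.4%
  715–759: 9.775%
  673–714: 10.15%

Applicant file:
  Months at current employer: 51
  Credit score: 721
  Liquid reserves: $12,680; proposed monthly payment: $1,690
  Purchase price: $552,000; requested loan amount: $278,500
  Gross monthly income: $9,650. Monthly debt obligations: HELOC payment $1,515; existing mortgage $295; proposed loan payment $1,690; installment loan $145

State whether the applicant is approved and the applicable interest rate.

Approved at 9.775%

Credit score 721 ≥ 673 (meets minimum)
Total monthly debts = (1,515 + 295 + 1,690 + 145) = 3,645. DTI: 3,645 ÷ 9,650 = 37.8%, within the 41% cap
Employment 51 ≥ 12 months
Loan-to-value = 278,500/552,000 = 50.5% — pass (85% max)
Reserves: 12,680 ÷ 1,690 = 7.5 months (meets 6-month minimum)
All requirements met. Score 721 falls in the 715–759 tier → 9.775%.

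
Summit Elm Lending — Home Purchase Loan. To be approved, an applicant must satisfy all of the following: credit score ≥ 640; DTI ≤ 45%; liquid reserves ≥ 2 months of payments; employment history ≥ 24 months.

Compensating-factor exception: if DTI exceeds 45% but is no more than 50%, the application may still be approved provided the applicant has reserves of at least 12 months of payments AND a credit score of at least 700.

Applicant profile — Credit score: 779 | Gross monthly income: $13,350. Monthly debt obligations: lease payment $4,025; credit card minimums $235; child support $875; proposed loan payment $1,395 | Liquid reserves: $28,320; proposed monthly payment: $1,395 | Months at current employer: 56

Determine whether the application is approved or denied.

Credit score 779 ≥ 640 (meets base)
Total debts = (4,025 + 235 + 875 + 1,395) = 6,530. DTI: 6,530 ÷ 13,350 = 48.9%, over the 45% base limit.
Reserves: 28,320 ÷ 1,395 = 20.3 months (meets 2-month minimum)
Employment 56 ≥ 24 months
DTI 48.9% is within the 45%–50% exception band; checking compensating factors.
Override check — reserves: 20.3 mo (ok); score: 779 (ok).
Both override conditions satisfied; DTI exception granted.

Approved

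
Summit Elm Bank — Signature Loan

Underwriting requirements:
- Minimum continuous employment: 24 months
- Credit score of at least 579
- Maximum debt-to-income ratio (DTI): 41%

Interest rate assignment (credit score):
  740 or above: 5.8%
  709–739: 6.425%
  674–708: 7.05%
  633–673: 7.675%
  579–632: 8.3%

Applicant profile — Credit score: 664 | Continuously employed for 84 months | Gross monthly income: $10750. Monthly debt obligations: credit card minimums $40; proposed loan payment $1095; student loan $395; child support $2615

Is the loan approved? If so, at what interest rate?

Approved at 7.675%

Credit score 664 ≥ 579 (meets minimum)
Total monthly debts = (40 + 1,095 + 395 + 2,615) = 4,145. DTI: 4,145 ÷ 10,750 = 38.6%, within the 41% cap
Employment 84 ≥ 24 months
All requirements met. Score 664 falls in the 633–673 tier → 7.675%.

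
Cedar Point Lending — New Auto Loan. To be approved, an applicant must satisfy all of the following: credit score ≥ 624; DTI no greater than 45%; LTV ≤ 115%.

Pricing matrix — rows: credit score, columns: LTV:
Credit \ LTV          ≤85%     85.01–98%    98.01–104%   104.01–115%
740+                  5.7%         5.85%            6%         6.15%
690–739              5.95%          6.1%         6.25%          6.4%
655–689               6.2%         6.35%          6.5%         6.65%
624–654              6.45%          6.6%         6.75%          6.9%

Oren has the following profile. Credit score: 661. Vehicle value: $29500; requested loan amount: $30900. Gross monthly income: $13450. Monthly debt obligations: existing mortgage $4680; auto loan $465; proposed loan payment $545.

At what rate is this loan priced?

Credit score 661 ≥ 624; Total monthly debts = (4,680 + 465 + 545) = 5,690. DTI = 5,690/13,450 = 42.3% ≤ 45%
LTV: 30,900 ÷ 29,500 = 104.7%, within 115% cap
Score 661 is in the 655–689 band; LTV 104.7% is in the 104.01–115% band → 6.65%.

6.65%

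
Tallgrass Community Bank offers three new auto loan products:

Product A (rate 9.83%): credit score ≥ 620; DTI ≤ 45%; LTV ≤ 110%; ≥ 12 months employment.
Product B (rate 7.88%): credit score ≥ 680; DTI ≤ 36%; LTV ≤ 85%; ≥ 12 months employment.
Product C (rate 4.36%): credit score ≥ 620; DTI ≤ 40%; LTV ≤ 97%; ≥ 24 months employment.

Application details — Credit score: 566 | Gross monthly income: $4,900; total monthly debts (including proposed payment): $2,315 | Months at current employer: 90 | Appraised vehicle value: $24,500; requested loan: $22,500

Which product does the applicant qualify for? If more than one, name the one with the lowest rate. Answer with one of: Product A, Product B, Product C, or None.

None

DTI = 2,315/4,900 = 47.2%.
LTV = 22,500/24,500 = 91.8%.
Product A: score 566 < 620; DTI 47.2% > 45%; LTV 91.8% ≤ 110%; employment 90 ≥ 12 mo → does not qualify.
Product B: score 566 < 680; DTI 47.2% > 36%; LTV 91.8% > 85%; employment 90 ≥ 12 mo → does not qualify.
Product C: score 566 < 620; DTI 47.2% > 40%; LTV 91.8% ≤ 97%; employment 90 ≥ 24 mo → does not qualify.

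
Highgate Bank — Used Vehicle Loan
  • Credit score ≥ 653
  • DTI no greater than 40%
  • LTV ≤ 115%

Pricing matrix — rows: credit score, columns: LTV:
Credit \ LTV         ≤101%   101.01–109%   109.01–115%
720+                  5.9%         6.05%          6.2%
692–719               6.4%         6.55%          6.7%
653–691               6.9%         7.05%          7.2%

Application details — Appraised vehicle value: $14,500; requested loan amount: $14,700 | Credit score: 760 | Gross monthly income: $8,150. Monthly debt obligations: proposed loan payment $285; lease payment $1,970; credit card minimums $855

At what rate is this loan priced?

Credit score 760 ≥ 653; Total monthly debts = (285 + 1,970 + 855) = 3,110. Debt-to-income = 3,110/8,150 = 38.2% — meets 40% limit
Loan-to-value = 14,700/14,500 = 101.4% — pass (115% max)
Score 760 is in the 720+ band; LTV 101.4% is in the 101.01–109% band → 6.05%.

6.05%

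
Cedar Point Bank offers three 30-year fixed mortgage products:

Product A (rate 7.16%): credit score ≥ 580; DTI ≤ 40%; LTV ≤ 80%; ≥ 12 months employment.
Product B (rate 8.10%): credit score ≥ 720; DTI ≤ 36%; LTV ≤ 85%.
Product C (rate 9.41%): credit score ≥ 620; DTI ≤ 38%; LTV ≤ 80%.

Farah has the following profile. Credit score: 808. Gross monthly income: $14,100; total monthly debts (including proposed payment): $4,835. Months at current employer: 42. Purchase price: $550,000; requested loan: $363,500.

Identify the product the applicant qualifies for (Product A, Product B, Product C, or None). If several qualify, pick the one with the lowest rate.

DTI = 4,835/14,100 = 34.3%.
LTV = 363,500/550,000 = 66.1%.
Product A: score 808 ≥ 580; DTI 34.3% ≤ 40%; LTV 66.1% ≤ 80%; employment 42 ≥ 12 mo → qualifies.
Product B: score 808 ≥ 720; DTI 34.3% ≤ 36%; LTV 66.1% ≤ 85% → qualifies.
Product C: score 808 ≥ 620; DTI 34.3% ≤ 38%; LTV 66.1% ≤ 80% → qualifies.
Qualifying: Product A, Product B, Product C. Lowest rate is 7.16% → Product A.

Product A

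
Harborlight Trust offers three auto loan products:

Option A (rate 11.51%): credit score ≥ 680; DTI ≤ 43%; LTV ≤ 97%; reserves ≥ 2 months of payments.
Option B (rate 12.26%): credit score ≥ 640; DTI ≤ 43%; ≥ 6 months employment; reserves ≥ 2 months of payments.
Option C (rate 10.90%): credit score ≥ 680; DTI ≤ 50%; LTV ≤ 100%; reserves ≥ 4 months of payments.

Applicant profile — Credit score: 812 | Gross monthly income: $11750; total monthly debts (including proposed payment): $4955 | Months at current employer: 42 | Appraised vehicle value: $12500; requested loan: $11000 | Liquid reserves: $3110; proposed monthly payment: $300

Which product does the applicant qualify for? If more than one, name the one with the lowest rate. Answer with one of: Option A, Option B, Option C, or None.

DTI = 4,955/11,750 = 42.2%.
LTV = 11,000/12,500 = 88%.
Reserves = 3,110/300 = 10.4 months.
Option A: score 812 ≥ 680; DTI 42.2% ≤ 43%; LTV 88% ≤ 97%; reserves 10.4 ≥ 2 mo → qualifies.
Option B: score 812 ≥ 640; DTI 42.2% ≤ 43%; employment 42 ≥ 6 mo; reserves 10.4 ≥ 2 mo → qualifies.
Option C: score 812 ≥ 680; DTI 42.2% ≤ 50%; LTV 88% ≤ 100%; reserves 10.4 ≥ 4 mo → qualifies.
Qualifying: Option A, Option B, Option C. Lowest rate is 10.90% → Option C.

Option C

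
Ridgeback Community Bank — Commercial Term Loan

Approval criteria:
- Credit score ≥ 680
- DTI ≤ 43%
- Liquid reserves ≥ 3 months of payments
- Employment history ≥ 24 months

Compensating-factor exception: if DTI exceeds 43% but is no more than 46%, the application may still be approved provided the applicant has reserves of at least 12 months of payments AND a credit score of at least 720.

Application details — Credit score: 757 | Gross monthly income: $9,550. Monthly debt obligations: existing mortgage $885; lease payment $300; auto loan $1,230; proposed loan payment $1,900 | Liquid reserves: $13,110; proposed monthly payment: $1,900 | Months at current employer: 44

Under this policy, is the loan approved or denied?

Denied

Credit score 757 ≥ 680 (meets base)
Total debts = (885 + 300 + 1,230 + 1,900) = 4,315. DTI = 4,315/9,550 = 45.2% > 43% — standard DTI limit exceeded.
Liquid reserves cover 13,110/1,900 = 6.9 months — ≥ 3 required
Employment 44 ≥ 24 months
45.2% falls in the override range (43%–46%), so the compensating-factor test applies.
Reserves 6.9 < 12 months; credit score 757 ≥ 720.
Override conditions not both satisfied; exception does not apply.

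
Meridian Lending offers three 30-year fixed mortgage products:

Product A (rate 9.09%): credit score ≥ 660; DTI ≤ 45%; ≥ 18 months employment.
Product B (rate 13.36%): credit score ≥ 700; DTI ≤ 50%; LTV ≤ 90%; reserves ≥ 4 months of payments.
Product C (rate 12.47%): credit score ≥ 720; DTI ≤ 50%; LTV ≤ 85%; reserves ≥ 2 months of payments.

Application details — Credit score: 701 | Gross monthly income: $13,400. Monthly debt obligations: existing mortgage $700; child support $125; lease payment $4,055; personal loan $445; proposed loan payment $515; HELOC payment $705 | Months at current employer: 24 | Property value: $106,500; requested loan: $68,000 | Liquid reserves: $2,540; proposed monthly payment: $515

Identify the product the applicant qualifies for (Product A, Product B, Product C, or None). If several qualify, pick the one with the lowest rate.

Product B

Total debts = (700 + 125 + 4,055 + 445 + 515 + 705) = 6,545; DTI = 6,545/13,400 = 48.8%.
LTV = 68,000/106,500 = 63.8%.
Reserves = 2,540/515 = 4.9 months.
Product A: score 701 ≥ 660; DTI 48.8% > 45%; employment 24 ≥ 18 mo → does not qualify.
Product B: score 701 ≥ 700; DTI 48.8% ≤ 50%; LTV 63.8% ≤ 90%; reserves 4.9 ≥ 4 mo → qualifies.
Product C: score 701 < 720; DTI 48.8% ≤ 50%; LTV 63.8% ≤ 85%; reserves 4.9 ≥ 2 mo → does not qualify.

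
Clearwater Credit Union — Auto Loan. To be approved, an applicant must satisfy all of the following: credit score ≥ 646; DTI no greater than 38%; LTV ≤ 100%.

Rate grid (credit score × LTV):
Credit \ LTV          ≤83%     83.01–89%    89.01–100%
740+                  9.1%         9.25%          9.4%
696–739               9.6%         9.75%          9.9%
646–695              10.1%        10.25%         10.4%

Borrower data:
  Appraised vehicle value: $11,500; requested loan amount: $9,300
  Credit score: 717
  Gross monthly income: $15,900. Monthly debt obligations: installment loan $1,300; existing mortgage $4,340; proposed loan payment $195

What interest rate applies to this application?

Credit score 717 ≥ 646; Total monthly debts = (1,300 + 4,340 + 195) = 5,835. Debt-to-income = 5,835/15,900 = 36.7% — meets 38% limit
Loan-to-value = 9,300/11,500 = 80.9% — pass (100% max)
Score 717 is in the 696–739 band; LTV 80.9% is in the ≤83% band → 9.6%.

9.6%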